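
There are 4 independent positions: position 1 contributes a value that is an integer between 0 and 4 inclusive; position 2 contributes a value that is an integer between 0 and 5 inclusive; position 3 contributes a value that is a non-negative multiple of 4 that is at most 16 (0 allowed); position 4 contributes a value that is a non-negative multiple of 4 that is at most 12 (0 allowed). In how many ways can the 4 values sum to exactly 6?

10

The generating function for the choices is (1 + q + q² + q³ + q⁴)·(1 + q + q² + q³ + q⁴ + q⁵)·(1 + q⁴ + q⁸ + q¹² + q¹⁶)·(1 + q⁴ + q⁸ + q¹²); the count is [q⁶].
(1 + q + q² + q³ + q⁴) has coefficients 1,1,1,1,1 for degrees 0…4.
(1 + q + q² + q³ + q⁴ + q⁵) has coefficients 1,1,1,1,1,1,0 for degrees 0…6.
Multiplying by (1 + q⁴ + q⁸ + q¹² + q¹⁶) gives running coefficients 1,1,1,1,2,2,1 for degrees 0…6.
Finally multiplying by (1 + q⁴ + q⁸ + q¹²), the product of all factors after the first has coefficients 1,1,1,1,3,3,2 for degrees 0…6.
[q⁶] = 1·2 + 1·3 + 1·3 + 1·1 + 1·1 = 10.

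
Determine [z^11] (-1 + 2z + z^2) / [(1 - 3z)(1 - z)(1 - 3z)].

-915259

The denominator gives the recurrence a_n = 7a_(n−1) − 15a_(n−2) + 9a_(n−3) for n ≥ 3; the numerator fixes a_0 = -1, a_1 = -5, a_2 = -19.
Iterating: -1, -5, -19, -67, -229, -769, -2551, -8383, -27337, -88573, -285403, -915259, so a_11 = -915259.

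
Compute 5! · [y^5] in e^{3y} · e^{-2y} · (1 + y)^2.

31

The EGF product rule gives c_5 = Σ_{k_1+k_2+k_3=5} C(5; k_1,k_2,k_3) · ∏ g_i(k_i), where e^{3y} gives (3)^k; e^{-2y} gives (-2)^k; (1+y)^2 gives the falling factorial (2)_k.
g_1(k) for k = 0…5: 1, 3, 9, 27, 81, 243.
g_2(k) for k = 0…5: 1, -2, 4, -8, 16, -32.
g_3(k) for k = 0…5: 1, 2, 2, 0, 0, 0.
First combine the last two factors: h(k) = Σ_j C(k,j)·g_2(j)·g_3(k−j) for k = 0…5: 1, 0, -2, 4, 0, -32.
c_5 = Σ_k C(5,k)·g_1(k)·h(5−k) = 1·1·(-32) + 10·9·4 + 10·27·(-2) + 1·243·1 = −32 + 360 − 540 + 243 = 31.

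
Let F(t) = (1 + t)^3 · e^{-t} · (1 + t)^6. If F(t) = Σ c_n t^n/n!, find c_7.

The EGF product rule gives c_7 = Σ_{k_1+k_2+k_3=7} C(7; k_1,k_2,k_3) · ∏ g_i(k_i), where (1+t)^3 gives the falling factorial (3)_k; e^{-t} gives (-1)^k; (1+t)^6 gives the falling factorial (6)_k.
g_1(k) for k = 0…7: 1, 3, 6, 6, 0, 0, 0, 0.
g_2(k) for k = 0…7: 1, -1, 1, -1, 1, -1, 1, -1.
g_3(k) for k = 0…7: 1, 6, 30, 120, 360, 720, 720, 0.
First combine the last two factors: h(k) = Σ_j C(k,j)·g_2(j)·g_3(k−j) for k = 0…7: 1, 5, 19, 47, 37, -151, -185, 1091.
c_7 = Σ_k C(7,k)·g_1(k)·h(7−k) = 1·1·1091 + 7·3·(-185) + 21·6·(-151) + 35·6·37 = 1091 − 3885 − 19026 + 7770 = -14050.

-14050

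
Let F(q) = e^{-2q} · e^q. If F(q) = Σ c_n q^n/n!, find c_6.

The EGF product rule gives c_6 = Σ_{k_1+k_2=6} C(6; k_1,k_2) · ∏ g_i(k_i), where e^{-2q} gives (-2)^k; e^q gives (1)^k.
g_1(k) for k = 0…6: 1, -2, 4, -8, 16, -32, 64.
g_2(k) for k = 0…6: 1, 1, 1, 1, 1, 1, 1.
c_6 = Σ_k C(6,k)·g_1(k)·g_2(6−k) = 1·1·1 + 6·(-2)·1 + 15·4·1 + 20·(-8)·1 + 15·16·1 + 6·(-32)·1 + 1·64·1 = 1 − 12 + 60 − 160 + 240 − 192 + 64 = 1.

1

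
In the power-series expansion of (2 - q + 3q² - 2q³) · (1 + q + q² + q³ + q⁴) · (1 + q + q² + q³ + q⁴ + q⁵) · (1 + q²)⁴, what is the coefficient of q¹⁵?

5

(2 - q + 3q² - 2q³) has coefficients 2,-1,3,-2 for degrees 0…3.
(1 + q + q² + q³ + q⁴) has coefficients 1,1,1,1,1,0,0,0,0,0,0,0,0,0,0,0 for degrees 0…15.
Multiplying by (1 + q + q² + q³ + q⁴ + q⁵) gives running coefficients 1,2,3,4,5,5,4,3,2,1,0,0,0,0,0,0 for degrees 0…15.
Finally multiplying by (1 + q²)⁴, the product of all factors after the first has coefficients 1,2,7,12,23,33,46,55,61,61,55,46,33,23,12,7 for degrees 0…15.
[q¹⁵] = 2·7 − 1·12 + 3·23 − 2·33 = 5.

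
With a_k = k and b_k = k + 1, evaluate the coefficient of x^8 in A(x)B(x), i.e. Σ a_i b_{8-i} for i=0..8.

This is [x^8] in the product of the two ordinary generating functions.
Σ = 0·9 + 1·8 + 2·7 + 3·6 + 4·5 + 5·4 + 6·3 + 7·2 + 8·1 = 120.

120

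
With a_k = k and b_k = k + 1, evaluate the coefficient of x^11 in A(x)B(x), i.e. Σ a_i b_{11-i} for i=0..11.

This is [x^11] in the product of the two ordinary generating functions.
Σ = 0·12 + 1·11 + 2·10 + 3·9 + 4·8 + 5·7 + 6·6 + 7·5 + 8·4 + 9·3 + 10·2 + 11·1 = 286.

286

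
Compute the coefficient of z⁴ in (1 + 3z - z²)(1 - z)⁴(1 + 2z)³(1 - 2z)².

(1 + 3z - z²) has coefficients 1,3,-1 for degrees 0…2.
(1 - z)⁴ has coefficients 1,-4,6,-4,1 for degrees 0…4.
Multiplying by (1 + 2z)³ gives running coefficients 1,2,-6,-8,17 for degrees 0…4.
Finally multiplying by (1 - 2z)², the product of all factors after the first has coefficients 1,-2,-10,24,25 for degrees 0…4.
[z⁴] = 1·25 + 3·24 − 1·(-10) = 107.

107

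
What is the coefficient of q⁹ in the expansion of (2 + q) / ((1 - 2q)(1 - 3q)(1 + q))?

Partial fractions give a closed form: a_n = (-10/3)·2^n + (21/4)·3^n + (1/12)·(-1)^n.
At n = 9: a_9 = 101629.

101629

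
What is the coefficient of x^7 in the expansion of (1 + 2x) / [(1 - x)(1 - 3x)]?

The denominator gives the recurrence a_n = 4a_(n−1) − 3a_(n−2) for n ≥ 2; the numerator fixes a_0 = 1, a_1 = 6.
Iterating: 1, 6, 21, 66, 201, 606, 1821, 5466, so a_7 = 5466.

5466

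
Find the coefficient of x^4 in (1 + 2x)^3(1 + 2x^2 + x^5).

24

(1 + 2x)^3 has coefficients 1,6,12,8 for degrees 0…3.
(1 + 2x^2 + x^5) has coefficients 1,0,2,0,0 for degrees 0…4.
[x^4] = 1·0 + 6·0 + 12·2 + 8·0 = 24.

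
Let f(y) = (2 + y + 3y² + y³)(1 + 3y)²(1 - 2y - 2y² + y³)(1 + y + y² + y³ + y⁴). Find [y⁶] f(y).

-259

(2 + y + 3y² + y³) has coefficients 2,1,3,1 for degrees 0…3.
(1 + 3y)² has coefficients 1,6,9,0,0,0,0 for degrees 0…6.
Multiplying by (1 - 2y - 2y² + y³) gives running coefficients 1,4,-5,-29,-12,9,0 for degrees 0…6.
Finally multiplying by (1 + y + y² + y³ + y⁴), the product of all factors after the first has coefficients 1,5,0,-29,-41,-33,-37 for degrees 0…6.
[y⁶] = 2·(-37) + 1·(-33) + 3·(-41) + 1·(-29) = -259.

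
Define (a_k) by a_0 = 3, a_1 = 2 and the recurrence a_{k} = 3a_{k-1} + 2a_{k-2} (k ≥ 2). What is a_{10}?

293472

The ordinary generating function has denominator 1 - 3t - 2t^2.
Iterating the recurrence: a_0,…,a_{10} = 3, 2, 12, 40, 144, 512, 1824, 6496, 23136, 82400, 293472.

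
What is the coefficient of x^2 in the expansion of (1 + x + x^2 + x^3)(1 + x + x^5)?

2

(1 + x + x^2 + x^3) has coefficients 1,1,1 for degrees 0…2.
(1 + x + x^5) has coefficients 1,1,0 for degrees 0…2.
[x^2] = 1·0 + 1·1 + 1·1 = 2.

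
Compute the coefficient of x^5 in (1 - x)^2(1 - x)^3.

-1

(1 - x)^2 has coefficients 1,-2,1 for degrees 0…2.
(1 - x)^3 has coefficients 1,-3,3,-1,0,0 for degrees 0…5.
[x^5] = 1·0 − 2·0 + 1·(-1) = -1.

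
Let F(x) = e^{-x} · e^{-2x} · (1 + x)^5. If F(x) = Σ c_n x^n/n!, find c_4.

The EGF product rule gives c_4 = Σ_{k_1+k_2+k_3=4} C(4; k_1,k_2,k_3) · ∏ g_i(k_i), where e^{-x} gives (-1)^k; e^{-2x} gives (-2)^k; (1+x)^5 gives the falling factorial (5)_k.
g_1(k) for k = 0…4: 1, -1, 1, -1, 1.
g_2(k) for k = 0…4: 1, -2, 4, -8, 16.
g_3(k) for k = 0…4: 1, 5, 20, 60, 120.
First combine the last two factors: h(k) = Σ_j C(k,j)·g_2(j)·g_3(k−j) for k = 0…4: 1, 3, 4, -8, -24.
c_4 = Σ_k C(4,k)·g_1(k)·h(4−k) = 1·1·(-24) + 4·(-1)·(-8) + 6·1·4 + 4·(-1)·3 + 1·1·1 = −24 + 32 + 24 − 12 + 1 = 21.

21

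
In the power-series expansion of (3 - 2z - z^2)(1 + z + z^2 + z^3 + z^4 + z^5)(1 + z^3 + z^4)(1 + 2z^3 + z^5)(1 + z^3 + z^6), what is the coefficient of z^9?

(3 - 2z - z^2) has coefficients 3,-2,-1 for degrees 0…2.
(1 + z + z^2 + z^3 + z^4 + z^5) has coefficients 1,1,1,1,1,1,0,0,0,0 for degrees 0…9.
Multiplying by (1 + z^3 + z^4) gives running coefficients 1,1,1,2,3,3,2,2,2,1 for degrees 0…9.
Multiplying by (1 + 2z^3 + z^5) gives running coefficients 1,1,1,4,5,6,7,9,10,8 for degrees 0…9.
Finally multiplying by (1 + z^3 + z^6), the product of all factors after the first has coefficients 1,1,1,5,6,7,12,15,17,19 for degrees 0…9.
[z^9] = 3·19 − 2·17 − 1·15 = 8.

8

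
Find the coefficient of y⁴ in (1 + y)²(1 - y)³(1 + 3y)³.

(1 + y)² has coefficients 1,2,1 for degrees 0…2.
(1 - y)³ has coefficients 1,-3,3,-1,0 for degrees 0…4.
Finally multiplying by (1 + 3y)³, the product of all factors after the first has coefficients 1,6,3,-28,-9 for degrees 0…4.
[y⁴] = 1·(-9) + 2·(-28) + 1·3 = -62.

-62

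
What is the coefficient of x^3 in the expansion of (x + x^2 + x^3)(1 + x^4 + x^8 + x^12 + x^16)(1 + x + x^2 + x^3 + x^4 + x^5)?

3

(x + x^2 + x^3) has coefficients 0,1,1,1 for degrees 0…3.
(1 + x^4 + x^8 + x^12 + x^16) has coefficients 1,0,0,0 for degrees 0…3.
Finally multiplying by (1 + x + x^2 + x^3 + x^4 + x^5), the product of all factors after the first has coefficients 1,1,1,1 for degrees 0…3.
[x^3] = 1·1 + 1·1 + 1·1 = 3.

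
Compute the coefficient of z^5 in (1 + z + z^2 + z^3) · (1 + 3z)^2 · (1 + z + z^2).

40

(1 + z + z^2 + z^3) has coefficients 1,1,1,1 for degrees 0…3.
(1 + 3z)^2 has coefficients 1,6,9,0,0,0 for degrees 0…5.
Finally multiplying by (1 + z + z^2), the product of all factors after the first has coefficients 1,7,16,15,9,0 for degrees 0…5.
[z^5] = 1·0 + 1·9 + 1·15 + 1·16 = 40.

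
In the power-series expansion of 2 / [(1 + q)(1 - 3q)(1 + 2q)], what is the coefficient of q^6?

758

The denominator gives the recurrence a_n = 7a_(n−2) + 6a_(n−3) for n ≥ 3; the numerator fixes a_0 = 2, a_1 = 0, a_2 = 14.
Iterating: 2, 0, 14, 12, 98, 168, 758, so a_6 = 758.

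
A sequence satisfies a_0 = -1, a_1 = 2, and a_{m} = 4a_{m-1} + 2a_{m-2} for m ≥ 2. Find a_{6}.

2456

The ordinary generating function has denominator 1 - 4q - 2q^2.
Iterating the recurrence: a_0,…,a_{6} = -1, 2, 6, 28, 124, 552, 2456.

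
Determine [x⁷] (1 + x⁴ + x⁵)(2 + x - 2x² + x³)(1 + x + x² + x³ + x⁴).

4

(1 + x⁴ + x⁵) has coefficients 1,0,0,0,1,1 for degrees 0…5.
(2 + x - 2x² + x³) has coefficients 2,1,-2,1,0,0,0,0 for degrees 0…7.
Finally multiplying by (1 + x + x² + x³ + x⁴), the product of all factors after the first has coefficients 2,3,1,2,2,0,-1,1 for degrees 0…7.
[x⁷] = 1·1 + 1·2 + 1·1 = 4.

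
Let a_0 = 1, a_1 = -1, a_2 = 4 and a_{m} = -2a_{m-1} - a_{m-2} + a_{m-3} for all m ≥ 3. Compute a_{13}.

The ordinary generating function has denominator 1 + 2z + z^2 - z^3.
Iterating the recurrence: a_0,…,a_{13} = 1, -1, 4, -6, 7, -4, -5, 21, -41, 56, -50, 3, 100, -253.

-253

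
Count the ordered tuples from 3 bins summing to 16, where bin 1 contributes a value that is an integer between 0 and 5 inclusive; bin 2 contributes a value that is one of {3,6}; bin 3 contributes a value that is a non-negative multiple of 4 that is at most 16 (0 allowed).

3

The generating function for the choices is (1 + y + y^2 + y^3 + y^4 + y^5)·(y^3 + y^6)·(1 + y^4 + y^8 + y^12 + y^16); the count is [y^16].
(1 + y + y^2 + y^3 + y^4 + y^5) has coefficients 1,1,1,1,1,1 for degrees 0…5.
(y^3 + y^6) has coefficients 0,0,0,1,0,0,1,0,0,0,0,0,0,0,0,0,0 for degrees 0…16.
Finally multiplying by (1 + y^4 + y^8 + y^12 + y^16), the product of all factors after the first has coefficients 0,0,0,1,0,0,1,1,0,0,1,1,0,0,1,1,0 for degrees 0…16.
[y^16] = 1·0 + 1·1 + 1·1 + 1·0 + 1·0 + 1·1 = 3.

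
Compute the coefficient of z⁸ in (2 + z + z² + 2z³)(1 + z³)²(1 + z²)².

15

(2 + z + z² + 2z³) has coefficients 2,1,1,2 for degrees 0…3.
(1 + z³)² has coefficients 1,0,0,2,0,0,1,0,0 for degrees 0…8.
Finally multiplying by (1 + z²)², the product of all factors after the first has coefficients 1,0,2,2,1,4,1,2,2 for degrees 0…8.
[z⁸] = 2·2 + 1·2 + 1·1 + 2·4 = 15.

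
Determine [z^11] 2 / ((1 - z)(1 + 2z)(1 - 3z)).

Partial fractions give a closed form: a_n = (-1/3)·1^n + (8/15)·(-2)^n + (9/5)·3^n.
At n = 11: a_11 = 317772.

317772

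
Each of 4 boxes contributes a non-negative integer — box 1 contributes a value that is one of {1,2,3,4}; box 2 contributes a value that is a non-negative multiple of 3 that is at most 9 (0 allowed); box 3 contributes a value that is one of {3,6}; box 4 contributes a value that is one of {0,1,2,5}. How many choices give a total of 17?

The generating function for the choices is (y + y^2 + y^3 + y^4)·(1 + y^3 + y^6 + y^9)·(y^3 + y^6)·(1 + y + y^2 + y^5); the count is [y^17].
(y + y^2 + y^3 + y^4) has coefficients 0,1,1,1,1 for degrees 0…4.
(1 + y^3 + y^6 + y^9) has coefficients 1,0,0,1,0,0,1,0,0,1,0,0,0,0,0,0,0,0 for degrees 0…17.
Multiplying by (y^3 + y^6) gives running coefficients 0,0,0,1,0,0,2,0,0,2,0,0,2,0,0,1,0,0 for degrees 0…17.
Finally multiplying by (1 + y + y^2 + y^5), the product of all factors after the first has coefficients 0,0,0,1,1,1,2,2,3,2,2,4,2,2,4,1,1,3 for degrees 0…17.
[y^17] = 1·1 + 1·1 + 1·4 + 1·2 = 8.

8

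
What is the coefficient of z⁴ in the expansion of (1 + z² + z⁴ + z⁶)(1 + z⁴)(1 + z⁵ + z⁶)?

2

(1 + z² + z⁴ + z⁶) has coefficients 1,0,1,0,1 for degrees 0…4.
(1 + z⁴) has coefficients 1,0,0,0,1 for degrees 0…4.
Finally multiplying by (1 + z⁵ + z⁶), the product of all factors after the first has coefficients 1,0,0,0,1 for degrees 0…4.
[z⁴] = 1·1 + 1·0 + 1·1 = 2.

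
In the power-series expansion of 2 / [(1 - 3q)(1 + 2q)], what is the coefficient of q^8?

8078

The denominator gives the recurrence a_n = a_(n−1) + 6a_(n−2) for n ≥ 2; the numerator fixes a_0 = 2, a_1 = 2.
Iterating: 2, 2, 14, 26, 110, 266, 926, 2522, 8078, so a_8 = 8078.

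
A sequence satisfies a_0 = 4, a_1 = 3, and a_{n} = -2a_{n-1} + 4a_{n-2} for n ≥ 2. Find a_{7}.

The ordinary generating function has denominator 1 + 2z - 4z^2.
Iterating the recurrence: a_0,…,a_{7} = 4, 3, 10, -8, 56, -144, 512, -1600.

-1600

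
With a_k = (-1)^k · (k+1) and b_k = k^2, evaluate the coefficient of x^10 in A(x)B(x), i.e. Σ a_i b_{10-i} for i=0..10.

This is [x^10] in the product of the two ordinary generating functions.
Σ = 1·100 − 2·81 + 3·64 − 4·49 + 5·36 − 6·25 + 7·16 − 8·9 + 9·4 − 10·1 + 11·0 = 30.

30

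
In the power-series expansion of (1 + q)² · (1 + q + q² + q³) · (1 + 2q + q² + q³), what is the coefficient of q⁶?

(1 + q)² has coefficients 1,2,1 for degrees 0…2.
(1 + q + q² + q³) has coefficients 1,1,1,1,0,0,0 for degrees 0…6.
Finally multiplying by (1 + 2q + q² + q³), the product of all factors after the first has coefficients 1,3,4,5,4,2,1 for degrees 0…6.
[q⁶] = 1·1 + 2·2 + 1·4 = 9.

9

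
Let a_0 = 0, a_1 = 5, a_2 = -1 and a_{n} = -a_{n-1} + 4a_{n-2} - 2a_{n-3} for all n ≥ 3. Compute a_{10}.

-17303

The ordinary generating function has denominator 1 + y - 4y^2 + 2y^3.
Iterating the recurrence: a_0,…,a_{10} = 0, 5, -1, 21, -35, 121, -303, 857, -2311, 6345, -17303.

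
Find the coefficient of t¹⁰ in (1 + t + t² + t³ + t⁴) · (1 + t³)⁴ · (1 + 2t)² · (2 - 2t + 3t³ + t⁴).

244

(1 + t + t² + t³ + t⁴) has coefficients 1,1,1,1,1 for degrees 0…4.
(1 + t³)⁴ has coefficients 1,0,0,4,0,0,6,0,0,4,0 for degrees 0…10.
Multiplying by (1 + 2t)² gives running coefficients 1,4,4,4,16,16,6,24,24,4,16 for degrees 0…10.
Finally multiplying by (2 - 2t + 3t³ + t⁴), the product of all factors after the first has coefficients 2,6,0,3,37,16,-4,88,64,-6,102 for degrees 0…10.
[t¹⁰] = 1·102 + 1·(-6) + 1·64 + 1·88 + 1·(-4) = 244.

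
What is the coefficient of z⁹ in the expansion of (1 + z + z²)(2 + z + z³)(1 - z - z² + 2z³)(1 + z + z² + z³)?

5

(1 + z + z²) has coefficients 1,1,1 for degrees 0…2.
(2 + z + z³) has coefficients 2,1,0,1,0,0,0,0,0,0 for degrees 0…9.
Multiplying by (1 - z - z² + 2z³) gives running coefficients 2,-1,-3,4,1,-1,2,0,0,0 for degrees 0…9.
Finally multiplying by (1 + z + z² + z³), the product of all factors after the first has coefficients 2,1,-2,2,1,1,6,2,1,2 for degrees 0…9.
[z⁹] = 1·2 + 1·1 + 1·2 = 5.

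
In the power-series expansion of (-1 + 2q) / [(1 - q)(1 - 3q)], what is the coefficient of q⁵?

-122

Partial fractions give a closed form: a_n = (-1/2)·1^n + (-1/2)·3^n.
At n = 5: a_5 = -122.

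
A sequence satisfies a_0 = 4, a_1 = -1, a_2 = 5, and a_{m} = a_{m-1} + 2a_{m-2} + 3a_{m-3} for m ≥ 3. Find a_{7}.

356

The ordinary generating function has denominator 1 - x - 2x^2 - 3x^3.
Iterating the recurrence: a_0,…,a_{7} = 4, -1, 5, 15, 22, 67, 156, 356.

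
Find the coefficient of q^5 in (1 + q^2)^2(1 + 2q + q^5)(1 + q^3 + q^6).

(1 + q^2)^2 has coefficients 1,0,2,0,1 for degrees 0…4.
(1 + 2q + q^5) has coefficients 1,2,0,0,0,1 for degrees 0…5.
Finally multiplying by (1 + q^3 + q^6), the product of all factors after the first has coefficients 1,2,0,1,2,1 for degrees 0…5.
[q^5] = 1·1 + 2·1 + 1·2 = 5.

5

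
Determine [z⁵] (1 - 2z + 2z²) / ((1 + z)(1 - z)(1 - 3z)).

Partial fractions give a closed form: a_n = (5/8)·(-1)^n + (-1/4)·1^n + (5/8)·3^n.
At n = 5: a_5 = 151.

151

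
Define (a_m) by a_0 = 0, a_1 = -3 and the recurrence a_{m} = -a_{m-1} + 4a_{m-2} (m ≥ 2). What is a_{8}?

1323

The ordinary generating function has denominator 1 + q - 4q^2.
Iterating the recurrence: a_0,…,a_{8} = 0, -3, 3, -15, 27, -87, 195, -543, 1323.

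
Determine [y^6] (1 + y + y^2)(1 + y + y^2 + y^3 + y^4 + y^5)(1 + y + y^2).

8

(1 + y + y^2) has coefficients 1,1,1 for degrees 0…2.
(1 + y + y^2 + y^3 + y^4 + y^5) has coefficients 1,1,1,1,1,1,0 for degrees 0…6.
Finally multiplying by (1 + y + y^2), the product of all factors after the first has coefficients 1,2,3,3,3,3,2 for degrees 0…6.
[y^6] = 1·2 + 1·3 + 1·3 = 8.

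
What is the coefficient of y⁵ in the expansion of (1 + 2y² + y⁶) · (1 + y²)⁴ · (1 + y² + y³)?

6

(1 + 2y² + y⁶) has coefficients 1,0,2,0,0,0 for degrees 0…5.
(1 + y²)⁴ has coefficients 1,0,4,0,6,0 for degrees 0…5.
Finally multiplying by (1 + y² + y³), the product of all factors after the first has coefficients 1,0,5,1,10,4 for degrees 0…5.
[y⁵] = 1·4 + 2·1 = 6.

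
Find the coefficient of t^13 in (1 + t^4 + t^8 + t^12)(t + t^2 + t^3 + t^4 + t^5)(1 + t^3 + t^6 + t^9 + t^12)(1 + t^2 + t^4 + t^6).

(1 + t^4 + t^8 + t^12) has coefficients 1,0,0,0,1,0,0,0,1,0,0,0,1 for degrees 0…12.
(t + t^2 + t^3 + t^4 + t^5) has coefficients 0,1,1,1,1,1,0,0,0,0,0,0,0,0 for degrees 0…13.
Multiplying by (1 + t^3 + t^6 + t^9 + t^12) gives running coefficients 0,1,1,1,2,2,1,2,2,1,2,2,1,2 for degrees 0…13.
Finally multiplying by (1 + t^2 + t^4 + t^6), the product of all factors after the first has coefficients 0,1,1,2,3,4,4,6,6,6,7,7,6,7 for degrees 0…13.
[t^13] = 1·7 + 1·6 + 1·4 + 1·1 = 18.

18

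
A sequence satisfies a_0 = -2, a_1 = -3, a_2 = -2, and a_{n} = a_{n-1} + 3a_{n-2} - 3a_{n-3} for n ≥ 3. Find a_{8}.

The ordinary generating function has denominator 1 - z - 3z^2 + 3z^3.
Iterating the recurrence: a_0,…,a_{8} = -2, -3, -2, -5, -2, -11, -2, -29, -2.

-2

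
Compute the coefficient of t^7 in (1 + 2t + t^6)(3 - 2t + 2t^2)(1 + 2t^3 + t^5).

-4

(1 + 2t + t^6) has coefficients 1,2,0,0,0,0,1 for degrees 0…6.
(3 - 2t + 2t^2) has coefficients 3,-2,2,0,0,0,0,0 for degrees 0…7.
Finally multiplying by (1 + 2t^3 + t^5), the product of all factors after the first has coefficients 3,-2,2,6,-4,7,-2,2 for degrees 0…7.
[t^7] = 1·2 + 2·(-2) + 1·(-2) = -4.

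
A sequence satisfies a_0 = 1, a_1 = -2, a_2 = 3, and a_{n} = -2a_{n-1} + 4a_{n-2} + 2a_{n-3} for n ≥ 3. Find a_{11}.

-89512

The ordinary generating function has denominator 1 + 2q - 4q^2 - 2q^3.
Iterating the recurrence: a_0,…,a_{11} = 1, -2, 3, -12, 32, -106, 316, -992, 3036, -9408, 28976, -89512.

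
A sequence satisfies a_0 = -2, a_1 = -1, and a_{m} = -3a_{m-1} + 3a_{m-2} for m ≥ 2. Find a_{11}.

The ordinary generating function has denominator 1 + 3y - 3y^2.
Iterating the recurrence: a_0,…,a_{11} = -2, -1, -3, 6, -27, 99, -378, 1431, -5427, 20574, -78003, 295731.

295731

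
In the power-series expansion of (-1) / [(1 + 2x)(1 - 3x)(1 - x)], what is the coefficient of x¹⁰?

-53417

Partial fractions give a closed form: a_n = (-4/15)·(-2)^n + (-9/10)·3^n + (1/6)·1^n.
At n = 10: a_10 = -53417.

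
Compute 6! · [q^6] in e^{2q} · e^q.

729

The EGF product rule gives c_6 = Σ_{k_1+k_2=6} C(6; k_1,k_2) · ∏ g_i(k_i), where e^{2q} gives (2)^k; e^q gives (1)^k.
g_1(k) for k = 0…6: 1, 2, 4, 8, 16, 32, 64.
g_2(k) for k = 0…6: 1, 1, 1, 1, 1, 1, 1.
c_6 = Σ_k C(6,k)·g_1(k)·g_2(6−k) = 1·1·1 + 6·2·1 + 15·4·1 + 20·8·1 + 15·16·1 + 6·32·1 + 1·64·1 = 1 + 12 + 60 + 160 + 240 + 192 + 64 = 729.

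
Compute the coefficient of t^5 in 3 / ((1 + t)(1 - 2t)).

63

The denominator gives the recurrence a_n = a_(n−1) + 2a_(n−2) for n ≥ 2; the numerator fixes a_0 = 3, a_1 = 3.
Iterating: 3, 3, 9, 15, 33, 63, so a_5 = 63.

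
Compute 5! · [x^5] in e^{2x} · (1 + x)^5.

The EGF product rule gives c_5 = Σ_{k_1+k_2=5} C(5; k_1,k_2) · ∏ g_i(k_i), where e^{2x} gives (2)^k; (1+x)^5 gives the falling factorial (5)_k.
g_1(k) for k = 0…5: 1, 2, 4, 8, 16, 32.
g_2(k) for k = 0…5: 1, 5, 20, 60, 120, 120.
c_5 = Σ_k C(5,k)·g_1(k)·g_2(5−k) = 1·1·120 + 5·2·120 + 10·4·60 + 10·8·20 + 5·16·5 + 1·32·1 = 120 + 1200 + 2400 + 1600 + 400 + 32 = 5752.

5752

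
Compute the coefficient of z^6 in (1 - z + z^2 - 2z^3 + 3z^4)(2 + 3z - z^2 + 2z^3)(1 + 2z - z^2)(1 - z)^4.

(1 - z + z^2 - 2z^3 + 3z^4) has coefficients 1,-1,1,-2,3 for degrees 0…4.
(2 + 3z - z^2 + 2z^3) has coefficients 2,3,-1,2,0,0,0 for degrees 0…6.
Multiplying by (1 + 2z - z^2) gives running coefficients 2,7,3,-3,5,-2,0 for degrees 0…6.
Finally multiplying by (1 - z)^4, the product of all factors after the first has coefficients 2,-1,-13,19,9,-45,53 for degrees 0…6.
[z^6] = 1·53 − 1·(-45) + 1·9 − 2·19 + 3·(-13) = 30.

30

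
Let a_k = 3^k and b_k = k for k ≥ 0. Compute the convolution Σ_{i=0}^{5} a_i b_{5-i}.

Write out a_i and b_{5-i} for i = 0,…,5 and sum the products.
Σ = 1·5 + 3·4 + 9·3 + 27·2 + 81·1 + 243·0 = 179.

179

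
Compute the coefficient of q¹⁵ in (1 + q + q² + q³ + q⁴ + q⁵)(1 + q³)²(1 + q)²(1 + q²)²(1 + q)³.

126

(1 + q + q² + q³ + q⁴ + q⁵) has coefficients 1,1,1,1,1,1 for degrees 0…5.
(1 + q³)² has coefficients 1,0,0,2,0,0,1,0,0,0,0,0,0,0,0,0 for degrees 0…15.
Multiplying by (1 + q)² gives running coefficients 1,2,1,2,4,2,1,2,1,0,0,0,0,0,0,0 for degrees 0…15.
Multiplying by (1 + q²)² gives running coefficients 1,2,3,6,7,8,10,8,7,6,3,2,1,0,0,0 for degrees 0…15.
Finally multiplying by (1 + q)³, the product of all factors after the first has coefficients 1,5,12,22,36,50,61,69,69,61,50,36,22,12,5,1 for degrees 0…15.
[q¹⁵] = 1·1 + 1·5 + 1·12 + 1·22 + 1·36 + 1·50 = 126.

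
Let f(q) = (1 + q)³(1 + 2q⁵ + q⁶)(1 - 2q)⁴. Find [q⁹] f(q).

-15

(1 + q)³ has coefficients 1,3,3,1 for degrees 0…3.
(1 + 2q⁵ + q⁶) has coefficients 1,0,0,0,0,2,1,0,0,0 for degrees 0…9.
Finally multiplying by (1 - 2q)⁴, the product of all factors after the first has coefficients 1,-8,24,-32,16,2,-15,40,-40,0 for degrees 0…9.
[q⁹] = 1·0 + 3·(-40) + 3·40 + 1·(-15) = -15.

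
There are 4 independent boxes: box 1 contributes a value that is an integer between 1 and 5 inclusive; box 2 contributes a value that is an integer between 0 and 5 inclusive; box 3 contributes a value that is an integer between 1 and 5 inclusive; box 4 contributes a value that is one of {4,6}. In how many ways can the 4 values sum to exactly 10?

The generating function for the choices is (y + y² + y³ + y⁴ + y⁵)·(1 + y + y² + y³ + y⁴ + y⁵)·(y + y² + y³ + y⁴ + y⁵)·(y⁴ + y⁶); the count is [y¹⁰].
(y + y² + y³ + y⁴ + y⁵) has coefficients 0,1,1,1,1,1 for degrees 0…5.
(1 + y + y² + y³ + y⁴ + y⁵) has coefficients 1,1,1,1,1,1,0,0,0,0,0 for degrees 0…10.
Multiplying by (y + y² + y³ + y⁴ + y⁵) gives running coefficients 0,1,2,3,4,5,5,4,3,2,1 for degrees 0…10.
Finally multiplying by (y⁴ + y⁶), the product of all factors after the first has coefficients 0,0,0,0,0,1,2,4,6,8,9 for degrees 0…10.
[y¹⁰] = 1·8 + 1·6 + 1·4 + 1·2 + 1·1 = 21.

21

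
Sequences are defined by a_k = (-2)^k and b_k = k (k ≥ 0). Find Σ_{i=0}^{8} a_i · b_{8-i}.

-54

This is [x^8] in the product of the two ordinary generating functions.
Σ = 1·8 − 2·7 + 4·6 − 8·5 + 16·4 − 32·3 + 64·2 − 128·1 + 256·0 = -54.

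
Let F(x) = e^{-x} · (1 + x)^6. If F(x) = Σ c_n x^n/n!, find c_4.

The EGF product rule gives c_4 = Σ_{k_1+k_2=4} C(4; k_1,k_2) · ∏ g_i(k_i), where e^{-x} gives (-1)^k; (1+x)^6 gives the falling factorial (6)_k.
g_1(k) for k = 0…4: 1, -1, 1, -1, 1.
g_2(k) for k = 0…4: 1, 6, 30, 120, 360.
c_4 = Σ_k C(4,k)·g_1(k)·g_2(4−k) = 1·1·360 + 4·(-1)·120 + 6·1·30 + 4·(-1)·6 + 1·1·1 = 360 − 480 + 180 − 24 + 1 = 37.

37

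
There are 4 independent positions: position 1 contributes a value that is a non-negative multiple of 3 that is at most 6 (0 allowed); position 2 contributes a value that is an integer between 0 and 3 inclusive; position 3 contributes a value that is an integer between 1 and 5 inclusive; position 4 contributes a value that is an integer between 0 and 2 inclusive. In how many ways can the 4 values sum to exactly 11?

17

The generating function for the choices is (1 + y³ + y⁶)·(1 + y + y² + y³)·(y + y² + y³ + y⁴ + y⁵)·(1 + y + y²); the count is [y¹¹].
(1 + y³ + y⁶) has coefficients 1,0,0,1,0,0,1 for degrees 0…6.
(1 + y + y² + y³) has coefficients 1,1,1,1,0,0,0,0,0,0,0,0 for degrees 0…11.
Multiplying by (y + y² + y³ + y⁴ + y⁵) gives running coefficients 0,1,2,3,4,4,3,2,1,0,0,0 for degrees 0…11.
Finally multiplying by (1 + y + y²), the product of all factors after the first has coefficients 0,1,3,6,9,11,11,9,6,3,1,0 for degrees 0…11.
[y¹¹] = 1·0 + 1·6 + 1·11 = 17.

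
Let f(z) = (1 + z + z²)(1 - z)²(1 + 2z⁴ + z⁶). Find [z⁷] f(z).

(1 + z + z²) has coefficients 1,1,1 for degrees 0…2.
(1 - z)² has coefficients 1,-2,1,0,0,0,0,0 for degrees 0…7.
Finally multiplying by (1 + 2z⁴ + z⁶), the product of all factors after the first has coefficients 1,-2,1,0,2,-4,3,-2 for degrees 0…7.
[z⁷] = 1·(-2) + 1·3 + 1·(-4) = -3.

-3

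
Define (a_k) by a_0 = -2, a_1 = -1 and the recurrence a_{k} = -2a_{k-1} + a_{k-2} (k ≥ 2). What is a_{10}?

The ordinary generating function has denominator 1 + 2x - x^2.
Iterating the recurrence: a_0,…,a_{10} = -2, -1, 0, -1, 2, -5, 12, -29, 70, -169, 408.

408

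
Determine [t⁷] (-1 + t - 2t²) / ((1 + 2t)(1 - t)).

The denominator gives the recurrence a_n = −a_(n−1) + 2a_(n−2) for n ≥ 3; the numerator fixes a_0 = -1, a_1 = 2, a_2 = -6.
Iterating: -1, 2, -6, 10, -22, 42, -86, 170, so a_7 = 170.

170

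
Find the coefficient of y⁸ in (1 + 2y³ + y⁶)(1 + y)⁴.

6

(1 + 2y³ + y⁶) has coefficients 1,0,0,2,0,0,1 for degrees 0…6.
(1 + y)⁴ has coefficients 1,4,6,4,1,0,0,0,0 for degrees 0…8.
[y⁸] = 1·0 + 2·0 + 1·6 = 6.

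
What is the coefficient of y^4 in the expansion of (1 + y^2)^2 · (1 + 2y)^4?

(1 + y^2)^2 has coefficients 1,0,2,0,1 for degrees 0…4.
(1 + 2y)^4 has coefficients 1,8,24,32,16 for degrees 0…4.
[y^4] = 1·16 + 2·24 + 1·1 = 65.

65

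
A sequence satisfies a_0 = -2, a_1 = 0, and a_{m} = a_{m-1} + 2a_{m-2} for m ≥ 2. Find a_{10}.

The ordinary generating function has denominator 1 - z - 2z^2.
Iterating the recurrence: a_0,…,a_{10} = -2, 0, -4, -4, -12, -20, -44, -84, -172, -340, -684.

-684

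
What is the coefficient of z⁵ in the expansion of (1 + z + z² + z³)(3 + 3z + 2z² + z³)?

(1 + z + z² + z³) has coefficients 1,1,1,1 for degrees 0…3.
(3 + 3z + 2z² + z³) has coefficients 3,3,2,1,0,0 for degrees 0…5.
[z⁵] = 1·0 + 1·0 + 1·1 + 1·2 = 3.

3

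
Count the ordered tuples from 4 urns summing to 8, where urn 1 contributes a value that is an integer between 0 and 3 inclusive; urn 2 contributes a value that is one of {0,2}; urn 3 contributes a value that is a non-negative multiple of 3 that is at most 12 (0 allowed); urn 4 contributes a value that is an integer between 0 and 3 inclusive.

11

The generating function for the choices is (1 + y + y^2 + y^3)·(1 + y^2)·(1 + y^3 + y^6 + y^9 + y^12)·(1 + y + y^2 + y^3); the count is [y^8].
(1 + y + y^2 + y^3) has coefficients 1,1,1,1 for degrees 0…3.
(1 + y^2) has coefficients 1,0,1,0,0,0,0,0,0 for degrees 0…8.
Multiplying by (1 + y^3 + y^6 + y^9 + y^12) gives running coefficients 1,0,1,1,0,1,1,0,1 for degrees 0…8.
Finally multiplying by (1 + y + y^2 + y^3), the product of all factors after the first has coefficients 1,1,2,3,2,3,3,2,3 for degrees 0…8.
[y^8] = 1·3 + 1·2 + 1·3 + 1·3 = 11.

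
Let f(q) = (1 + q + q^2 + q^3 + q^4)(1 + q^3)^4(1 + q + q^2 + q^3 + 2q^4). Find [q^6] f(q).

(1 + q + q^2 + q^3 + q^4) has coefficients 1,1,1,1,1 for degrees 0…4.
(1 + q^3)^4 has coefficients 1,0,0,4,0,0,6 for degrees 0…6.
Finally multiplying by (1 + q + q^2 + q^3 + 2q^4), the product of all factors after the first has coefficients 1,1,1,5,6,4,10 for degrees 0…6.
[q^6] = 1·10 + 1·4 + 1·6 + 1·5 + 1·1 = 26.

26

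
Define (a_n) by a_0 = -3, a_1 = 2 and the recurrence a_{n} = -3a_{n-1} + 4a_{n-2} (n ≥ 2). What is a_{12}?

The ordinary generating function has denominator 1 + 3x - 4x^2.
Iterating the recurrence: a_0,…,a_{12} = -3, 2, -18, 62, -258, 1022, -4098, 16382, -65538, 262142, -1048578, 4194302, -16777218.

-16777218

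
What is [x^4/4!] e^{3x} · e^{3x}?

The EGF product rule gives c_4 = Σ_{k_1+k_2=4} C(4; k_1,k_2) · ∏ g_i(k_i), where e^{3x} gives (3)^k; e^{3x} gives (3)^k.
g_1(k) for k = 0…4: 1, 3, 9, 27, 81.
g_2(k) for k = 0…4: 1, 3, 9, 27, 81.
c_4 = Σ_k C(4,k)·g_1(k)·g_2(4−k) = 1·1·81 + 4·3·27 + 6·9·9 + 4·27·3 + 1·81·1 = 81 + 324 + 486 + 324 + 81 = 1296.

1296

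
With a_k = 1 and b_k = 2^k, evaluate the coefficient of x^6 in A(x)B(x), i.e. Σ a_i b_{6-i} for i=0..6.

127

The convolution is the t^6 coefficient of A(t)B(t).
Σ = 1·64 + 1·32 + 1·16 + 1·8 + 1·4 + 1·2 + 1·1 = 127.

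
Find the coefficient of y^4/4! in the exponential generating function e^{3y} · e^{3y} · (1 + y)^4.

The EGF product rule gives c_4 = Σ_{k_1+k_2+k_3=4} C(4; k_1,k_2,k_3) · ∏ g_i(k_i), where e^{3y} gives (3)^k; e^{3y} gives (3)^k; (1+y)^4 gives the falling factorial (4)_k.
g_1(k) for k = 0…4: 1, 3, 9, 27, 81.
g_2(k) for k = 0…4: 1, 3, 9, 27, 81.
g_3(k) for k = 0…4: 1, 4, 12, 24, 24.
First combine the last two factors: h(k) = Σ_j C(k,j)·g_2(j)·g_3(k−j) for k = 0…4: 1, 7, 45, 267, 1473.
c_4 = Σ_k C(4,k)·g_1(k)·h(4−k) = 1·1·1473 + 4·3·267 + 6·9·45 + 4·27·7 + 1·81·1 = 1473 + 3204 + 2430 + 756 + 81 = 7944.

7944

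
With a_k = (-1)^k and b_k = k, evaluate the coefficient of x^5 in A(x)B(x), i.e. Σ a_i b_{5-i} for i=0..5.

3

Write out a_i and b_{5-i} for i = 0,…,5 and sum the products.
Σ = 1·5 − 1·4 + 1·3 − 1·2 + 1·1 − 1·0 = 3.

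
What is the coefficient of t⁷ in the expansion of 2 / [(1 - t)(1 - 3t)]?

6560

The denominator gives the recurrence a_n = 4a_(n−1) − 3a_(n−2) for n ≥ 2; the numerator fixes a_0 = 2, a_1 = 8.
Iterating: 2, 8, 26, 80, 242, 728, 2186, 6560, so a_7 = 6560.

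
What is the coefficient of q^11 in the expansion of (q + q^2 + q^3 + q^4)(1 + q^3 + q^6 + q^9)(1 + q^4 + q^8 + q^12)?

4

(q + q^2 + q^3 + q^4) has coefficients 0,1,1,1,1 for degrees 0…4.
(1 + q^3 + q^6 + q^9) has coefficients 1,0,0,1,0,0,1,0,0,1,0,0 for degrees 0…11.
Finally multiplying by (1 + q^4 + q^8 + q^12), the product of all factors after the first has coefficients 1,0,0,1,1,0,1,1,1,1,1,1 for degrees 0…11.
[q^11] = 1·1 + 1·1 + 1·1 + 1·1 = 4.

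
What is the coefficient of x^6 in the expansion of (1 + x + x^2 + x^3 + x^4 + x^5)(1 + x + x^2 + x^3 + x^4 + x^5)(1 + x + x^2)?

(1 + x + x^2 + x^3 + x^4 + x^5) has coefficients 1,1,1,1,1,1 for degrees 0…5.
(1 + x + x^2 + x^3 + x^4 + x^5) has coefficients 1,1,1,1,1,1,0 for degrees 0…6.
Finally multiplying by (1 + x + x^2), the product of all factors after the first has coefficients 1,2,3,3,3,3,2 for degrees 0…6.
[x^6] = 1·2 + 1·3 + 1·3 + 1·3 + 1·3 + 1·2 = 16.

16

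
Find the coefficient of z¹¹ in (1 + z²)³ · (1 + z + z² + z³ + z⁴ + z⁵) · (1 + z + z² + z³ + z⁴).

(1 + z²)³ has coefficients 1,0,3,0,3,0,1 for degrees 0…6.
(1 + z + z² + z³ + z⁴ + z⁵) has coefficients 1,1,1,1,1,1,0,0,0,0,0,0 for degrees 0…11.
Finally multiplying by (1 + z + z² + z³ + z⁴), the product of all factors after the first has coefficients 1,2,3,4,5,5,4,3,2,1,0,0 for degrees 0…11.
[z¹¹] = 1·0 + 3·1 + 3·3 + 1·5 = 17.

17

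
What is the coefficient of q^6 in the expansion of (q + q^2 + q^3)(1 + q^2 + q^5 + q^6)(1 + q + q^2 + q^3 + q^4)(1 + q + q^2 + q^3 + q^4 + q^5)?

24

(q + q^2 + q^3) has coefficients 0,1,1,1 for degrees 0…3.
(1 + q^2 + q^5 + q^6) has coefficients 1,0,1,0,0,1,1 for degrees 0…6.
Multiplying by (1 + q + q^2 + q^3 + q^4) gives running coefficients 1,1,2,2,2,2,3 for degrees 0…6.
Finally multiplying by (1 + q + q^2 + q^3 + q^4 + q^5), the product of all factors after the first has coefficients 1,2,4,6,8,10,12 for degrees 0…6.
[q^6] = 1·10 + 1·8 + 1·6 = 24.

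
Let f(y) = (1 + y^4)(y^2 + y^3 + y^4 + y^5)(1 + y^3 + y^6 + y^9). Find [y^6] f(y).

(1 + y^4) has coefficients 1,0,0,0,1 for degrees 0…4.
(y^2 + y^3 + y^4 + y^5) has coefficients 0,0,1,1,1,1,0 for degrees 0…6.
Finally multiplying by (1 + y^3 + y^6 + y^9), the product of all factors after the first has coefficients 0,0,1,1,1,2,1 for degrees 0…6.
[y^6] = 1·1 + 1·1 = 2.

2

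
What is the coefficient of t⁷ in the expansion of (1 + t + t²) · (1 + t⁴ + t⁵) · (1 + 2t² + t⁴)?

(1 + t + t²) has coefficients 1,1,1 for degrees 0…2.
(1 + t⁴ + t⁵) has coefficients 1,0,0,0,1,1,0,0 for degrees 0…7.
Finally multiplying by (1 + 2t² + t⁴), the product of all factors after the first has coefficients 1,0,2,0,2,1,2,2 for degrees 0…7.
[t⁷] = 1·2 + 1·2 + 1·1 = 5.

5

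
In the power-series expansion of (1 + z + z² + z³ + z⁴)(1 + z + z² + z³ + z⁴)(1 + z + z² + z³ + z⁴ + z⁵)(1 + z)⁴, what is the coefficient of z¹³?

104

(1 + z + z² + z³ + z⁴) has coefficients 1,1,1,1,1 for degrees 0…4.
(1 + z + z² + z³ + z⁴) has coefficients 1,1,1,1,1,0,0,0,0,0,0,0,0,0 for degrees 0…13.
Multiplying by (1 + z + z² + z³ + z⁴ + z⁵) gives running coefficients 1,2,3,4,5,5,4,3,2,1,0,0,0,0 for degrees 0…13.
Finally multiplying by (1 + z)⁴, the product of all factors after the first has coefficients 1,6,17,32,48,63,73,73,63,48,32,17,6,1 for degrees 0…13.
[z¹³] = 1·1 + 1·6 + 1·17 + 1·32 + 1·48 = 104.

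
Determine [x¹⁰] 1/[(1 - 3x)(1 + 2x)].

35839

Partial fractions give a closed form: a_n = (3/5)·3^n + (2/5)·(-2)^n.
At n = 10: a_10 = 35839.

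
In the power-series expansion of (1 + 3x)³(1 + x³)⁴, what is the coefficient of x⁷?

(1 + 3x)³ has coefficients 1,9,27,27 for degrees 0…3.
(1 + x³)⁴ has coefficients 1,0,0,4,0,0,6,0 for degrees 0…7.
[x⁷] = 1·0 + 9·6 + 27·0 + 27·0 = 54.

54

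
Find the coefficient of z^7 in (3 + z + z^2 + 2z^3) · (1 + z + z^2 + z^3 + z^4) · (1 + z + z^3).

(3 + z + z^2 + 2z^3) has coefficients 3,1,1,2 for degrees 0…3.
(1 + z + z^2 + z^3 + z^4) has coefficients 1,1,1,1,1,0,0,0 for degrees 0…7.
Finally multiplying by (1 + z + z^3), the product of all factors after the first has coefficients 1,2,2,3,3,2,1,1 for degrees 0…7.
[z^7] = 3·1 + 1·1 + 1·2 + 2·3 = 12.

12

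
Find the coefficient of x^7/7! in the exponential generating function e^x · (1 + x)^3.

358

The EGF product rule gives c_7 = Σ_{k_1+k_2=7} C(7; k_1,k_2) · ∏ g_i(k_i), where e^x gives (1)^k; (1+x)^3 gives the falling factorial (3)_k.
g_1(k) for k = 0…7: 1, 1, 1, 1, 1, 1, 1, 1.
g_2(k) for k = 0…7: 1, 3, 6, 6, 0, 0, 0, 0.
c_7 = Σ_k C(7,k)·g_1(k)·g_2(7−k) = 35·1·6 + 21·1·6 + 7·1·3 + 1·1·1 = 210 + 126 + 21 + 1 = 358.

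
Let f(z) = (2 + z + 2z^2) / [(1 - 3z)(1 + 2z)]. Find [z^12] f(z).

The denominator gives the recurrence a_n = a_(n−1) + 6a_(n−2) for n ≥ 3; the numerator fixes a_0 = 2, a_1 = 3, a_2 = 17.
Iterating: 2, 3, 17, 35, 137, 347, 1169, 3251, 10265, 29771, 91361, 269987, 818153, so a_12 = 818153.

818153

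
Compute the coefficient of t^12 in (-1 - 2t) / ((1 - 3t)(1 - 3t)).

The denominator gives the recurrence a_n = 6a_(n−1) − 9a_(n−2) for n ≥ 2; the numerator fixes a_0 = -1, a_1 = -8.
Iterating: -1, -8, -39, -162, -621, -2268, -8019, -27702, -94041, -314928, -1043199, -3424842, -11160261, so a_12 = -11160261.

-11160261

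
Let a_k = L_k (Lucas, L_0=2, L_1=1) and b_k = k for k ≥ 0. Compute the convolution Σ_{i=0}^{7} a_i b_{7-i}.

This is [x^7] in the product of the two ordinary generating functions.
Σ = 2·7 + 1·6 + 3·5 + 4·4 + 7·3 + 11·2 + 18·1 + 29·0 = 112.

112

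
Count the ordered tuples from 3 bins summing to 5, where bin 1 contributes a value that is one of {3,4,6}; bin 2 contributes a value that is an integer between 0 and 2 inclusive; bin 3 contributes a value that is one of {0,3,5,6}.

2

The generating function for the choices is (x³ + x⁴ + x⁶)·(1 + x + x²)·(1 + x³ + x⁵ + x⁶); the count is [x⁵].
(x³ + x⁴ + x⁶) has coefficients 0,0,0,1,1,0 for degrees 0…5.
(1 + x + x²) has coefficients 1,1,1,0,0,0 for degrees 0…5.
Finally multiplying by (1 + x³ + x⁵ + x⁶), the product of all factors after the first has coefficients 1,1,1,1,1,2 for degrees 0…5.
[x⁵] = 1·1 + 1·1 = 2.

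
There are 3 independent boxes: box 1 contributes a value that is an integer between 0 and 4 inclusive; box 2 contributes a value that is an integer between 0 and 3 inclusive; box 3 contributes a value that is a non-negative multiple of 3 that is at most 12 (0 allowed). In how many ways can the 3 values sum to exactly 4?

The generating function for the choices is (1 + q + q^2 + q^3 + q^4)·(1 + q + q^2 + q^3)·(1 + q^3 + q^6 + q^9 + q^12); the count is [q^4].
(1 + q + q^2 + q^3 + q^4) has coefficients 1,1,1,1,1 for degrees 0…4.
(1 + q + q^2 + q^3) has coefficients 1,1,1,1,0 for degrees 0…4.
Finally multiplying by (1 + q^3 + q^6 + q^9 + q^12), the product of all factors after the first has coefficients 1,1,1,2,1 for degrees 0…4.
[q^4] = 1·1 + 1·2 + 1·1 + 1·1 + 1·1 = 6.

6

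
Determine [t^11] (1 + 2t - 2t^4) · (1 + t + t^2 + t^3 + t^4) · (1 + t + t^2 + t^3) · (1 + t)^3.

(1 + 2t - 2t^4) has coefficients 1,2,0,0,-2 for degrees 0…4.
(1 + t + t^2 + t^3 + t^4) has coefficients 1,1,1,1,1,0,0,0,0,0,0,0 for degrees 0…11.
Multiplying by (1 + t + t^2 + t^3) gives running coefficients 1,2,3,4,4,3,2,1,0,0,0,0 for degrees 0…11.
Finally multiplying by (1 + t)^3, the product of all factors after the first has coefficients 1,5,12,20,27,30,27,20,12,5,1,0 for degrees 0…11.
[t^11] = 1·0 + 2·1 − 2·20 = -38.

-38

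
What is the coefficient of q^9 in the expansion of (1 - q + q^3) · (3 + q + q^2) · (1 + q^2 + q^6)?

2

(1 - q + q^3) has coefficients 1,-1,0,1 for degrees 0…3.
(3 + q + q^2) has coefficients 3,1,1,0,0,0,0,0,0,0 for degrees 0…9.
Finally multiplying by (1 + q^2 + q^6), the product of all factors after the first has coefficients 3,1,4,1,1,0,3,1,1,0 for degrees 0…9.
[q^9] = 1·0 − 1·1 + 1·3 = 2.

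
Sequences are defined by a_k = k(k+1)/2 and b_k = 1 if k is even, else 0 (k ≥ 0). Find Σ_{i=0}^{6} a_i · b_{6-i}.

The convolution is the x^6 coefficient of A(x)B(x).
Σ = 0·1 + 1·0 + 3·1 + 6·0 + 10·1 + 15·0 + 21·1 = 34.

34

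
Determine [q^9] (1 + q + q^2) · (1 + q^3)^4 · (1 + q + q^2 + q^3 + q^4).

26

(1 + q + q^2) has coefficients 1,1,1 for degrees 0…2.
(1 + q^3)^4 has coefficients 1,0,0,4,0,0,6,0,0,4 for degrees 0…9.
Finally multiplying by (1 + q + q^2 + q^3 + q^4), the product of all factors after the first has coefficients 1,1,1,5,5,4,10,10,6,10 for degrees 0…9.
[q^9] = 1·10 + 1·6 + 1·10 = 26.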